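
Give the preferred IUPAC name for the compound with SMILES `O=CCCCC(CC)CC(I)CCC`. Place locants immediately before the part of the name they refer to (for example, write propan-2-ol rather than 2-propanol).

The longest chain bearing the –CHO group is 10 carbons long (decane).
The highest-priority functional group is an aldehyde (terminal –CHO), so the name ends in -al.
The numbering direction is chosen so that the aldehyde carbon is C-1 by definition.
With this numbering: an ethyl group at C-5; an iodo group at C-7.
The substituents are ordered alphabetically, ignoring any di-/tri- multipliers.
Assembling the pieces gives 5-ethyl-7-iododecanal.

5-ethyl-7-iododecanal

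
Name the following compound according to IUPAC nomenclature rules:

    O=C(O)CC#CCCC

The longest chain bearing the –COOH group and the multiple bond is 7 carbons long (heptane).
The principal characteristic group is a carboxylic acid (terminal –COOH), named with the suffix -oic acid.
The chain contains a C≡C triple bond, so the unsaturation ending is -yne.
The numbering direction is chosen so that the carboxylic acid carbon is C-1 by definition.
With this numbering: the triple bond between C-3 and C-4.
Assembling the pieces gives hept-3-ynoic acid.

hept-3-ynoic acid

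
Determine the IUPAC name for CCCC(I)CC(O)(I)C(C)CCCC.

Counting along the main chain through the –OH group gives 11 carbons: the parent is undecane.
The highest-priority functional group is an alcohol (–OH), so the name ends in -ol.
Choose the numbering such that the substituent locant set {4,6,7} is lower than {5,6,8} at the first point of difference.
This places the hydroxyl at C-6; iodo groups at C-4 and C-6; a methyl group at C-7.
The substituents are ordered alphabetically, ignoring any di-/tri- multipliers.
Assembling the pieces gives 4,6-diiodo-7-methylundecan-6-ol.

4,6-diiodo-7-methylundecan-6-ol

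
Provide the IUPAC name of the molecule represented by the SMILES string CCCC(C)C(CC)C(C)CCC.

The parent chain contains 9 carbons (nonane).
Both numbering directions give the same locant set; either may be used.
That gives an ethyl group at C-5; methyl groups at C-4 and C-6.
Substituent prefixes are cited in alphabetical order (multiplying prefixes like di-/tri- are ignored for ordering).
Putting it together: 5-ethyl-4,6-dimethylnonane.

5-ethyl-4,6-dimethylnonane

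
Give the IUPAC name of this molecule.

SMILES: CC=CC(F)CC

The longest chain bearing the multiple bond is 6 carbons long (hexane).
A C=C double bond in the chain gives the infix -ene-.
Number the chain so that numbering from this end puts the double bond at C-2 rather than C-4.
This places the double bond between C-2 and C-3; a fluoro group at C-4.
The name is 4-fluorohex-2-ene.

4-fluorohex-2-ene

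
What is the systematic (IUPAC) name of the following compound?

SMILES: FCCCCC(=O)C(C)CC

8-fluoro-3-methyloctan-4-one

Counting along the main chain through the carbonyl gives 8 carbons: the parent is octane.
The highest-priority functional group is a ketone (C=O on an internal carbon), so the name ends in -one.
Choose the numbering such that numbering from this end puts the carbonyl group at C-4 rather than C-5.
With this numbering: the carbonyl at C-4; a fluoro group at C-8; a methyl group at C-3.
The substituents are ordered alphabetically, ignoring any di-/tri- multipliers.
Putting it together: 8-fluoro-3-methyloctan-4-one.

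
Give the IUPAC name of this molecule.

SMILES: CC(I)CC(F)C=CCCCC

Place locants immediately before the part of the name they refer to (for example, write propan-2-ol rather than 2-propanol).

Counting along the main chain through the multiple bond gives 10 carbons: the parent is decane.
There is one C=C double bond, indicated by the ending -ene.
The numbering direction is chosen so that the substituent locant set {2,4} is lower than {7,9} at the first point of difference.
With this numbering: the double bond between C-5 and C-6; a fluoro group at C-4; an iodo group at C-2.
Substituent prefixes are cited in alphabetical order (multiplying prefixes like di-/tri- are ignored for ordering).
The name is 4-fluoro-2-iododec-5-ene.

4-fluoro-2-iododec-5-ene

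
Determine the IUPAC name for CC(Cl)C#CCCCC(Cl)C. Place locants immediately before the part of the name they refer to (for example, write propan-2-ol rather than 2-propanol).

2,8-dichloronon-3-yne

The longest carbon chain that includes the multiple bond has 9 carbons, so the parent hydride is nonane.
The chain contains a C≡C triple bond, so the unsaturation ending is -yne.
Choose the numbering such that numbering from this end puts the triple bond at C-3 rather than C-6.
With this numbering: the triple bond between C-3 and C-4; chloro groups at C-2 and C-8.
Putting it together: 2,8-dichloronon-3-yne.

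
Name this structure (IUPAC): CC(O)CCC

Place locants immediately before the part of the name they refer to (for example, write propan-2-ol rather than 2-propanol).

pentan-2-ol

The longest carbon chain that includes the –OH group has 5 carbons, so the parent hydride is pentane.
The highest-priority functional group is an alcohol (–OH), so the name ends in -ol.
The numbering direction is chosen so that numbering from this end puts the hydroxyl group at C-2 rather than C-4.
That gives the hydroxyl at C-2.
The name is pentan-2-ol.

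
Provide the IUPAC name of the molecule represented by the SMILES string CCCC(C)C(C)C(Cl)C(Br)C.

The longest continuous carbon chain has 8 atoms, so the parent hydride is octane.
Choose the numbering such that the substituent locant set {2,3,4,5} is lower than {4,5,6,7} at the first point of difference.
That gives a bromo group at C-2; a chloro group at C-3; methyl groups at C-4 and C-5.
Prefixes are listed alphabetically: bromo, chloro, methyl.
Assembling the pieces gives 2-bromo-3-chloro-4,5-dimethyloctane.

2-bromo-3-chloro-4,5-dimethyloctane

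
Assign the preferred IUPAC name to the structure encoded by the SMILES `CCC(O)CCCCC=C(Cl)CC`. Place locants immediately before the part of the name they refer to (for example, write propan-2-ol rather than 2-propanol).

Counting along the main chain through the –OH group and the multiple bond gives 11 carbons: the parent is undecane.
The highest-priority functional group is an alcohol (–OH), so the name ends in -ol.
There is one C=C double bond, indicated by the ending -ene.
Choose the numbering such that numbering from this end puts the hydroxyl group at C-3 rather than C-9.
This places the hydroxyl at C-3; the double bond between C-8 and C-9; a chloro group at C-9.
The name is 9-chloroundec-8-en-3-ol.

9-chloroundec-8-en-3-ol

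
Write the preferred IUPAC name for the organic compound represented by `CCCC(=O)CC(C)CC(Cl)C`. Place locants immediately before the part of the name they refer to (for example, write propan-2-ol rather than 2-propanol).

8-chloro-6-methylnonan-4-one

The longest chain bearing the carbonyl is 9 carbons long (nonane).
The principal characteristic group is a ketone (C=O on an internal carbon), named with the suffix -one.
Number the chain so that numbering from this end puts the carbonyl group at C-4 rather than C-6.
That gives the carbonyl at C-4; a chloro group at C-8; a methyl group at C-6.
Prefixes are listed alphabetically: chloro, methyl.
Assembling the pieces gives 8-chloro-6-methylnonan-4-one.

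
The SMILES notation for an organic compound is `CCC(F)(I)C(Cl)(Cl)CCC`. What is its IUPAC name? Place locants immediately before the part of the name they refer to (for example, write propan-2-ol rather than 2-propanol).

The longest carbon chain is 7 atoms: the parent is heptane.
The numbering direction is chosen so that the substituent locant set {3,3,4,4} is lower than {4,4,5,5} at the first point of difference.
With this numbering: two chloro groups at C-4; a fluoro group at C-3; an iodo group at C-3.
Prefixes are listed alphabetically: chloro, fluoro, iodo.
Putting it together: 4,4-dichloro-3-fluoro-3-iodoheptane.

4,4-dichloro-3-fluoro-3-iodoheptane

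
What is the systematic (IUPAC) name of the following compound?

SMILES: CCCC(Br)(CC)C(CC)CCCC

4-bromo-4,5-diethylnonane

The parent chain contains 9 carbons (nonane).
Choose the numbering such that the substituent locant set {4,4,5} is lower than {5,6,6} at the first point of difference.
This places a bromo group at C-4; ethyl groups at C-4 and C-5.
Prefixes are listed alphabetically: bromo, ethyl.
Putting it together: 4-bromo-4,5-diethylnonane.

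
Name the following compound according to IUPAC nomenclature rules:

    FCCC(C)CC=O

5-fluoro-3-methylpentanal

Counting along the main chain through the –CHO group gives 5 carbons: the parent is pentane.
The highest-priority functional group is an aldehyde (terminal –CHO), so the name ends in -al.
Choose the numbering such that the aldehyde carbon is C-1 by definition.
This places a fluoro group at C-5; a methyl group at C-3.
Prefixes are listed alphabetically: fluoro, methyl.
Assembling the pieces gives 5-fluoro-3-methylpentanal.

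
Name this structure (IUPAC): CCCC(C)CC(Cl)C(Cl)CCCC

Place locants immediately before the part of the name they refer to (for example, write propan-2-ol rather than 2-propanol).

The longest carbon chain is 11 atoms: the parent is undecane.
The numbering direction is chosen so that the substituent locant set {4,6,7} is lower than {5,6,8} at the first point of difference.
This places chloro groups at C-6 and C-7; a methyl group at C-4.
The substituents are ordered alphabetically, ignoring any di-/tri- multipliers.
Assembling the pieces gives 6,7-dichloro-4-methylundecane.

6,7-dichloro-4-methylundecane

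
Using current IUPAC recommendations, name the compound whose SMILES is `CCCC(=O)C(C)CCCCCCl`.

10-chloro-5-methyldecan-4-one

Counting along the main chain through the carbonyl gives 10 carbons: the parent is decane.
The principal characteristic group is a ketone (C=O on an internal carbon), named with the suffix -one.
Number the chain so that numbering from this end puts the carbonyl group at C-4 rather than C-7.
With this numbering: the carbonyl at C-4; a chloro group at C-10; a methyl group at C-5.
Prefixes are listed alphabetically: chloro, methyl.
Assembling the pieces gives 10-chloro-5-methyldecan-4-one.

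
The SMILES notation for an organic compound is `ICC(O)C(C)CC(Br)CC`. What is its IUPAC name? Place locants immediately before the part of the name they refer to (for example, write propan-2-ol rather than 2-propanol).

5-bromo-1-iodo-3-methylheptan-2-ol

The longest chain bearing the –OH group is 7 carbons long (heptane).
The highest-priority functional group is an alcohol (–OH), so the name ends in -ol.
The numbering direction is chosen so that numbering from this end puts the hydroxyl group at C-2 rather than C-6.
This places the hydroxyl at C-2; a bromo group at C-5; an iodo group at C-1; a methyl group at C-3.
The substituents are ordered alphabetically, ignoring any di-/tri- multipliers.
Putting it together: 5-bromo-1-iodo-3-methylheptan-2-ol.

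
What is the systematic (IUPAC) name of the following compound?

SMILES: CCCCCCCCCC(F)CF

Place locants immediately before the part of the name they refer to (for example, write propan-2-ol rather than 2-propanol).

The parent chain contains 11 carbons (undecane).
The numbering direction is chosen so that the substituent locant set {1,2} is lower than {10,11} at the first point of difference.
This places fluoro groups at C-1 and C-2.
Putting it together: 1,2-difluoroundecane.

1,2-difluoroundecane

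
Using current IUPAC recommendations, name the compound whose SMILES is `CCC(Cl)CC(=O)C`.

4-chlorohexan-2-one

The longest carbon chain that includes the carbonyl has 6 carbons, so the parent hydride is hexane.
The principal characteristic group is a ketone (C=O on an internal carbon), named with the suffix -one.
Choose the numbering such that numbering from this end puts the carbonyl group at C-2 rather than C-5.
With this numbering: the carbonyl at C-2; a chloro group at C-4.
The name is 4-chlorohexan-2-one.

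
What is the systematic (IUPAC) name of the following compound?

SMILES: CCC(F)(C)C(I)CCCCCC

3-fluoro-4-iodo-3-methyldecane

The parent chain contains 10 carbons (decane).
Number the chain so that the substituent locant set {3,3,4} is lower than {7,8,8} at the first point of difference.
That gives a fluoro group at C-3; an iodo group at C-4; a methyl group at C-3.
Prefixes are listed alphabetically: fluoro, iodo, methyl.
The name is 3-fluoro-4-iodo-3-methyldecane.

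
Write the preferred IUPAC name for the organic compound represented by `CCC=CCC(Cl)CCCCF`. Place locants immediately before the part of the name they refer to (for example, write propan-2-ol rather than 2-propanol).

6-chloro-10-fluorodec-3-ene

Counting along the main chain through the multiple bond gives 10 carbons: the parent is decane.
There is one C=C double bond, indicated by the ending -ene.
Number the chain so that numbering from this end puts the double bond at C-3 rather than C-7.
This places the double bond between C-3 and C-4; a chloro group at C-6; a fluoro group at C-10.
Substituent prefixes are cited in alphabetical order (multiplying prefixes like di-/tri- are ignored for ordering).
The name is 6-chloro-10-fluorodec-3-ene.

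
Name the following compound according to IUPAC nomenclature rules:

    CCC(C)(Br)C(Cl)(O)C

3-bromo-2-chloro-3-methylpentan-2-ol

The longest chain bearing the –OH group is 5 carbons long (pentane).
The principal characteristic group is an alcohol (–OH), named with the suffix -ol.
Choose the numbering such that numbering from this end puts the hydroxyl group at C-2 rather than C-4.
With this numbering: the hydroxyl at C-2; a bromo group at C-3; a chloro group at C-2; a methyl group at C-3.
Prefixes are listed alphabetically: bromo, chloro, methyl.
Putting it together: 3-bromo-2-chloro-3-methylpentan-2-ol.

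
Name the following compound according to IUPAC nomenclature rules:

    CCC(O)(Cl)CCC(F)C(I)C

3-chloro-6-fluoro-7-iodooctan-3-ol

Counting along the main chain through the –OH group gives 8 carbons: the parent is octane.
The principal characteristic group is an alcohol (–OH), named with the suffix -ol.
Choose the numbering such that numbering from this end puts the hydroxyl group at C-3 rather than C-6.
This places the hydroxyl at C-3; a chloro group at C-3; a fluoro group at C-6; an iodo group at C-7.
The substituents are ordered alphabetically, ignoring any di-/tri- multipliers.
Putting it together: 3-chloro-6-fluoro-7-iodooctan-3-ol.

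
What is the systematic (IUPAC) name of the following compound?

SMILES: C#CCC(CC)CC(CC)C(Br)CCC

The longest chain bearing the multiple bond is 10 carbons long (decane).
The chain contains a C≡C triple bond, so the unsaturation ending is -yne.
Number the chain so that numbering from this end puts the triple bond at C-1 rather than C-9.
That gives the triple bond between C-1 and C-2; a bromo group at C-7; ethyl groups at C-4 and C-6.
Substituent prefixes are cited in alphabetical order (multiplying prefixes like di-/tri- are ignored for ordering).
The name is 7-bromo-4,6-diethyldec-1-yne.

7-bromo-4,6-diethyldec-1-yne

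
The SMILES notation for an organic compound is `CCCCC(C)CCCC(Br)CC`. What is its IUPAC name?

The longest continuous carbon chain has 11 atoms, so the parent hydride is undecane.
Choose the numbering such that the substituent locant set {3,7} is lower than {5,9} at the first point of difference.
That gives a bromo group at C-3; a methyl group at C-7.
Substituent prefixes are cited in alphabetical order (multiplying prefixes like di-/tri- are ignored for ordering).
The name is 3-bromo-7-methylundecane.

3-bromo-7-methylundecane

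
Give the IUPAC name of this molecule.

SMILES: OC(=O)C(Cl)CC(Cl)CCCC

2,4-dichlorooctanoic acid

The longest carbon chain that includes the –COOH group has 8 carbons, so the parent hydride is octane.
A carboxylic acid (terminal –COOH) is the principal characteristic group, giving the suffix -oic acid.
Number the chain so that the carboxylic acid carbon is C-1 by definition.
That gives chloro groups at C-2 and C-4.
Assembling the pieces gives 2,4-dichlorooctanoic acid.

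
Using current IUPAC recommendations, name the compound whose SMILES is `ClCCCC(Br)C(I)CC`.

4-bromo-1-chloro-5-iodoheptane

The longest carbon chain is 7 atoms: the parent is heptane.
Choose the numbering such that the substituent locant set {1,4,5} is lower than {3,4,7} at the first point of difference.
With this numbering: a bromo group at C-4; a chloro group at C-1; an iodo group at C-5.
The substituents are ordered alphabetically, ignoring any di-/tri- multipliers.
Putting it together: 4-bromo-1-chloro-5-iodoheptane.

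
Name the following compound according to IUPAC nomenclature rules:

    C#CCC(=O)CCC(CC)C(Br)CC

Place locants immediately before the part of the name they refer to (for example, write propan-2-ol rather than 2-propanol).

The longest carbon chain that includes the carbonyl and the multiple bond has 10 carbons, so the parent hydride is decane.
The principal characteristic group is a ketone (C=O on an internal carbon), named with the suffix -one.
There is one C≡C triple bond, indicated by the ending -yne.
The numbering direction is chosen so that numbering from this end puts the carbonyl group at C-4 rather than C-7.
That gives the carbonyl at C-4; the triple bond between C-1 and C-2; a bromo group at C-8; an ethyl group at C-7.
The substituents are ordered alphabetically, ignoring any di-/tri- multipliers.
Assembling the pieces gives 8-bromo-7-ethyldec-1-yn-4-one.

8-bromo-7-ethyldec-1-yn-4-one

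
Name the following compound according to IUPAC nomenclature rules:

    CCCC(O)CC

Counting along the main chain through the –OH group gives 6 carbons: the parent is hexane.
An alcohol (–OH) is the principal characteristic group, giving the suffix -ol.
The numbering direction is chosen so that numbering from this end puts the hydroxyl group at C-3 rather than C-4.
With this numbering: the hydroxyl at C-3.
Assembling the pieces gives hexan-3-ol.

hexan-3-ol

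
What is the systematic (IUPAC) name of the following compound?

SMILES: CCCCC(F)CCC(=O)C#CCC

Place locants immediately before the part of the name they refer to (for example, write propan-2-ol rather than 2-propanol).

8-fluorododec-3-yn-5-one

The longest carbon chain that includes the carbonyl and the multiple bond has 12 carbons, so the parent hydride is dodecane.
A ketone (C=O on an internal carbon) is the principal characteristic group, giving the suffix -one.
There is one C≡C triple bond, indicated by the ending -yne.
The numbering direction is chosen so that numbering from this end puts the carbonyl group at C-5 rather than C-8.
With this numbering: the carbonyl at C-5; the triple bond between C-3 and C-4; a fluoro group at C-8.
The name is 8-fluorododec-3-yn-5-one.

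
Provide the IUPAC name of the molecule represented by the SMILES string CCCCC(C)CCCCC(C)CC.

The longest carbon chain is 12 atoms: the parent is dodecane.
The numbering direction is chosen so that the substituent locant set {3,8} is lower than {5,10} at the first point of difference.
That gives methyl groups at C-3 and C-8.
The name is 3,8-dimethyldodecane.

3,8-dimethyldodecane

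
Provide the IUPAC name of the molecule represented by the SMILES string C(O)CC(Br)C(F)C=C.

3-bromo-4-fluorohex-5-en-1-ol

The longest chain bearing the –OH group and the multiple bond is 6 carbons long (hexane).
The highest-priority functional group is an alcohol (–OH), so the name ends in -ol.
A C=C double bond in the chain gives the infix -ene-.
The numbering direction is chosen so that numbering from this end puts the hydroxyl group at C-1 rather than C-6.
This places the hydroxyl at C-1; the double bond between C-5 and C-6; a bromo group at C-3; a fluoro group at C-4.
The substituents are ordered alphabetically, ignoring any di-/tri- multipliers.
Putting it together: 3-bromo-4-fluorohex-5-en-1-ol.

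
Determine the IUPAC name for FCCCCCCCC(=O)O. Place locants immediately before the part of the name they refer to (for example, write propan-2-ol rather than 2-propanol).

The longest chain bearing the –COOH group is 8 carbons long (octane).
The highest-priority functional group is a carboxylic acid (terminal –COOH), so the name ends in -oic acid.
The numbering direction is chosen so that the carboxylic acid carbon is C-1 by definition.
That gives a fluoro group at C-8.
Putting it together: 8-fluorooctanoic acid.

8-fluorooctanoic acid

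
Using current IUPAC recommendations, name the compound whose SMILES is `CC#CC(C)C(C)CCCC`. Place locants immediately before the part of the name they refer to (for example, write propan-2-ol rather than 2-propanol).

The longest chain bearing the multiple bond is 9 carbons long (nonane).
A C≡C triple bond in the chain gives the infix -yne-.
Number the chain so that numbering from this end puts the triple bond at C-2 rather than C-7.
That gives the triple bond between C-2 and C-3; methyl groups at C-4 and C-5.
Assembling the pieces gives 4,5-dimethylnon-2-yne.

4,5-dimethylnon-2-yne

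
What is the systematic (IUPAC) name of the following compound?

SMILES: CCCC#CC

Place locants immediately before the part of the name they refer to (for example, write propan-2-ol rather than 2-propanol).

hex-2-yne

Counting along the main chain through the multiple bond gives 6 carbons: the parent is hexane.
A C≡C triple bond in the chain gives the infix -yne-.
Choose the numbering such that numbering from this end puts the triple bond at C-2 rather than C-4.
With this numbering: the triple bond between C-2 and C-3.
Putting it together: hex-2-yne.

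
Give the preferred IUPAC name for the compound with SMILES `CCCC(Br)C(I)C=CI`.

Counting along the main chain through the multiple bond gives 7 carbons: the parent is heptane.
A C=C double bond in the chain gives the infix -ene-.
Number the chain so that numbering from this end puts the double bond at C-1 rather than C-6.
With this numbering: the double bond between C-1 and C-2; a bromo group at C-4; iodo groups at C-1 and C-3.
The substituents are ordered alphabetically, ignoring any di-/tri- multipliers.
Putting it together: 4-bromo-1,3-diiodohept-1-ene.

4-bromo-1,3-diiodohept-1-ene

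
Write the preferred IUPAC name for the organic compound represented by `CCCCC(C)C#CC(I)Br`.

Counting along the main chain through the multiple bond gives 8 carbons: the parent is octane.
There is one C≡C triple bond, indicated by the ending -yne.
The numbering direction is chosen so that numbering from this end puts the triple bond at C-2 rather than C-6.
This places the triple bond between C-2 and C-3; a bromo group at C-1; an iodo group at C-1; a methyl group at C-4.
The substituents are ordered alphabetically, ignoring any di-/tri- multipliers.
Assembling the pieces gives 1-bromo-1-iodo-4-methyloct-2-yne.

1-bromo-1-iodo-4-methyloct-2-yne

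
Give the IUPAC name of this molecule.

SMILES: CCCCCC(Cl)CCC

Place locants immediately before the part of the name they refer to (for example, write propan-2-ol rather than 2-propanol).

The longest continuous carbon chain has 9 atoms, so the parent hydride is nonane.
Choose the numbering such that the substituent locant set {4} is lower than {6} at the first point of difference.
That gives a chloro group at C-4.
The name is 4-chlorononane.

4-chlorononane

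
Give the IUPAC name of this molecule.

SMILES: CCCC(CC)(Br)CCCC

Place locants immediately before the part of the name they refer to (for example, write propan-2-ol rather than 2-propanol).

4-bromo-4-ethyloctane

The parent chain contains 8 carbons (octane).
Number the chain so that the substituent locant set {4,4} is lower than {5,5} at the first point of difference.
With this numbering: a bromo group at C-4; an ethyl group at C-4.
Substituent prefixes are cited in alphabetical order (multiplying prefixes like di-/tri- are ignored for ordering).
Putting it together: 4-bromo-4-ethyloctane.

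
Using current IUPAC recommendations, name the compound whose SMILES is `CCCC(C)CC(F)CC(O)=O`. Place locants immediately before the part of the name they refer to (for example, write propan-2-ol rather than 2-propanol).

The longest carbon chain that includes the –COOH group has 8 carbons, so the parent hydride is octane.
The principal characteristic group is a carboxylic acid (terminal –COOH), named with the suffix -oic acid.
Number the chain so that the carboxylic acid carbon is C-1 by definition.
With this numbering: a fluoro group at C-3; a methyl group at C-5.
Prefixes are listed alphabetically: fluoro, methyl.
Putting it together: 3-fluoro-5-methyloctanoic acid.

3-fluoro-5-methyloctanoic acid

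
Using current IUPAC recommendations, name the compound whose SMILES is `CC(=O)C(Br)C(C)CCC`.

Counting along the main chain through the carbonyl gives 7 carbons: the parent is heptane.
The principal characteristic group is a ketone (C=O on an internal carbon), named with the suffix -one.
Choose the numbering such that numbering from this end puts the carbonyl group at C-2 rather than C-6.
This places the carbonyl at C-2; a bromo group at C-3; a methyl group at C-4.
Prefixes are listed alphabetically: bromo, methyl.
Putting it together: 3-bromo-4-methylheptan-2-one.

3-bromo-4-methylheptan-2-one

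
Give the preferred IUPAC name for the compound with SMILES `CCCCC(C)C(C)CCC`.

The longest continuous carbon chain has 9 atoms, so the parent hydride is nonane.
Choose the numbering such that the substituent locant set {4,5} is lower than {5,6} at the first point of difference.
This places methyl groups at C-4 and C-5.
Assembling the pieces gives 4,5-dimethylnonane.

4,5-dimethylnonane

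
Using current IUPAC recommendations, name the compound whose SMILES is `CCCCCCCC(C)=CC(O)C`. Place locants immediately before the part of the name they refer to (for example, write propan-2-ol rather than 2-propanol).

4-methylundec-3-en-2-ol

Counting along the main chain through the –OH group and the multiple bond gives 11 carbons: the parent is undecane.
The principal characteristic group is an alcohol (–OH), named with the suffix -ol.
There is one C=C double bond, indicated by the ending -ene.
Number the chain so that numbering from this end puts the hydroxyl group at C-2 rather than C-10.
That gives the hydroxyl at C-2; the double bond between C-3 and C-4; a methyl group at C-4.
Putting it together: 4-methylundec-3-en-2-ol.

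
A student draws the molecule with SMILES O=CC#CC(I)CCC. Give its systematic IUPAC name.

The longest chain bearing the –CHO group and the multiple bond is 7 carbons long (heptane).
An aldehyde (terminal –CHO) is the principal characteristic group, giving the suffix -al.
A C≡C triple bond in the chain gives the infix -yne-.
Number the chain so that the aldehyde carbon is C-1 by definition.
With this numbering: the triple bond between C-2 and C-3; an iodo group at C-4.
Putting it together: 4-iodohept-2-ynal.

4-iodohept-2-ynal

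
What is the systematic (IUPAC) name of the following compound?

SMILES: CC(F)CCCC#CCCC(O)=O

Counting along the main chain through the –COOH group and the multiple bond gives 10 carbons: the parent is decane.
A carboxylic acid (terminal –COOH) is the principal characteristic group, giving the suffix -oic acid.
A C≡C triple bond in the chain gives the infix -yne-.
The numbering direction is chosen so that the carboxylic acid carbon is C-1 by definition.
That gives the triple bond between C-4 and C-5; a fluoro group at C-9.
The name is 9-fluorodec-4-ynoic acid.

9-fluorodec-4-ynoic acid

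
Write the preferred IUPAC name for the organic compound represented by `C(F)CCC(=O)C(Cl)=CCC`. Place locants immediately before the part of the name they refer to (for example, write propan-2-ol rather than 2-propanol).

Counting along the main chain through the carbonyl and the multiple bond gives 8 carbons: the parent is octane.
The principal characteristic group is a ketone (C=O on an internal carbon), named with the suffix -one.
There is one C=C double bond, indicated by the ending -ene.
Choose the numbering such that numbering from this end puts the carbonyl group at C-4 rather than C-5.
That gives the carbonyl at C-4; the double bond between C-5 and C-6; a chloro group at C-5; a fluoro group at C-1.
The substituents are ordered alphabetically, ignoring any di-/tri- multipliers.
Assembling the pieces gives 5-chloro-1-fluorooct-5-en-4-one.

5-chloro-1-fluorooct-5-en-4-one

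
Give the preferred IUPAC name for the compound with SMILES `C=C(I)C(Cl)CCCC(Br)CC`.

The longest carbon chain that includes the multiple bond has 9 carbons, so the parent hydride is nonane.
A C=C double bond in the chain gives the infix -ene-.
The numbering direction is chosen so that numbering from this end puts the double bond at C-1 rather than C-8.
That gives the double bond between C-1 and C-2; a bromo group at C-7; a chloro group at C-3; an iodo group at C-2.
Prefixes are listed alphabetically: bromo, chloro, iodo.
Putting it together: 7-bromo-3-chloro-2-iodonon-1-ene.

7-bromo-3-chloro-2-iodonon-1-ene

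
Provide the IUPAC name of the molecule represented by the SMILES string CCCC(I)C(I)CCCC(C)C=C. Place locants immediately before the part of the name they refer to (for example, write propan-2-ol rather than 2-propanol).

Counting along the main chain through the multiple bond gives 11 carbons: the parent is undecane.
There is one C=C double bond, indicated by the ending -ene.
The numbering direction is chosen so that numbering from this end puts the double bond at C-1 rather than C-10.
That gives the double bond between C-1 and C-2; iodo groups at C-7 and C-8; a methyl group at C-3.
The substituents are ordered alphabetically, ignoring any di-/tri- multipliers.
The name is 7,8-diiodo-3-methylundec-1-ene.

7,8-diiodo-3-methylundec-1-ene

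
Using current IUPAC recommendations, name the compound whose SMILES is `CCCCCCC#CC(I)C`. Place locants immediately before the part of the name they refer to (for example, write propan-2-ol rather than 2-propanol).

2-iododec-3-yne

Counting along the main chain through the multiple bond gives 10 carbons: the parent is decane.
There is one C≡C triple bond, indicated by the ending -yne.
Choose the numbering such that numbering from this end puts the triple bond at C-3 rather than C-7.
That gives the triple bond between C-3 and C-4; an iodo group at C-2.
The name is 2-iododec-3-yne.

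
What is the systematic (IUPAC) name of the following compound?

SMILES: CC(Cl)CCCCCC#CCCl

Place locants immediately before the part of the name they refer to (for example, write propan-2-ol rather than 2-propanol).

Counting along the main chain through the multiple bond gives 10 carbons: the parent is decane.
The chain contains a C≡C triple bond, so the unsaturation ending is -yne.
The numbering direction is chosen so that numbering from this end puts the triple bond at C-2 rather than C-8.
That gives the triple bond between C-2 and C-3; chloro groups at C-1 and C-9.
Putting it together: 1,9-dichlorodec-2-yne.

1,9-dichlorodec-2-yne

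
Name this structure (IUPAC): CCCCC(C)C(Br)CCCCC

The parent chain contains 11 carbons (undecane).
Number the chain so that the substituent locant set {5,6} is lower than {6,7} at the first point of difference.
That gives a bromo group at C-6; a methyl group at C-5.
Substituent prefixes are cited in alphabetical order (multiplying prefixes like di-/tri- are ignored for ordering).
The name is 6-bromo-5-methylundecane.

6-bromo-5-methylundecane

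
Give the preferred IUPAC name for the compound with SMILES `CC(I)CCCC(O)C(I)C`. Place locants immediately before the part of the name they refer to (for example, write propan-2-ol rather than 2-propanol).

2,7-diiodooctan-3-ol

Counting along the main chain through the –OH group gives 8 carbons: the parent is octane.
An alcohol (–OH) is the principal characteristic group, giving the suffix -ol.
Choose the numbering such that numbering from this end puts the hydroxyl group at C-3 rather than C-6.
This places the hydroxyl at C-3; iodo groups at C-2 and C-7.
The name is 2,7-diiodooctan-3-ol.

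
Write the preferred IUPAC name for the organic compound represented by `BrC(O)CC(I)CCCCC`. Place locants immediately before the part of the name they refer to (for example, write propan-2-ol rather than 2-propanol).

1-bromo-3-iodooctan-1-ol

The longest carbon chain that includes the –OH group has 8 carbons, so the parent hydride is octane.
The principal characteristic group is an alcohol (–OH), named with the suffix -ol.
Number the chain so that numbering from this end puts the hydroxyl group at C-1 rather than C-8.
That gives the hydroxyl at C-1; a bromo group at C-1; an iodo group at C-3.
Prefixes are listed alphabetically: bromo, iodo.
Assembling the pieces gives 1-bromo-3-iodooctan-1-ol.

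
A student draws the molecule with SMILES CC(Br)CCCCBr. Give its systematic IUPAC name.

The parent chain contains 6 carbons (hexane).
Choose the numbering such that the substituent locant set {1,5} is lower than {2,6} at the first point of difference.
That gives bromo groups at C-1 and C-5.
Assembling the pieces gives 1,5-dibromohexane.

1,5-dibromohexane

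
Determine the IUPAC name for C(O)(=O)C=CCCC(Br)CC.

The longest carbon chain that includes the –COOH group and the multiple bond has 8 carbons, so the parent hydride is octane.
The principal characteristic group is a carboxylic acid (terminal –COOH), named with the suffix -oic acid.
There is one C=C double bond, indicated by the ending -ene.
Choose the numbering such that the carboxylic acid carbon is C-1 by definition.
With this numbering: the double bond between C-2 and C-3; a bromo group at C-6.
The name is 6-bromooct-2-enoic acid.

6-bromooct-2-enoic acid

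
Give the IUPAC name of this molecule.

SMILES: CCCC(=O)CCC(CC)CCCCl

10-chloro-7-ethyldecan-4-one

The longest chain bearing the carbonyl is 10 carbons long (decane).
A ketone (C=O on an internal carbon) is the principal characteristic group, giving the suffix -one.
Number the chain so that numbering from this end puts the carbonyl group at C-4 rather than C-7.
This places the carbonyl at C-4; a chloro group at C-10; an ethyl group at C-7.
Prefixes are listed alphabetically: chloro, ethyl.
The name is 10-chloro-7-ethyldecan-4-one.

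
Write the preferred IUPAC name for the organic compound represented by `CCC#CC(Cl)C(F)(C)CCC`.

5-chloro-6-fluoro-6-methylnon-3-yne

The longest chain bearing the multiple bond is 9 carbons long (nonane).
A C≡C triple bond in the chain gives the infix -yne-.
The numbering direction is chosen so that numbering from this end puts the triple bond at C-3 rather than C-6.
This places the triple bond between C-3 and C-4; a chloro group at C-5; a fluoro group at C-6; a methyl group at C-6.
The substituents are ordered alphabetically, ignoring any di-/tri- multipliers.
Assembling the pieces gives 5-chloro-6-fluoro-6-methylnon-3-yne.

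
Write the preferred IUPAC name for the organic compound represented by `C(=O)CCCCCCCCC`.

decanal

The longest chain bearing the –CHO group is 10 carbons long (decane).
The highest-priority functional group is an aldehyde (terminal –CHO), so the name ends in -al.
Number the chain so that the aldehyde carbon is C-1 by definition.
The name is decanal.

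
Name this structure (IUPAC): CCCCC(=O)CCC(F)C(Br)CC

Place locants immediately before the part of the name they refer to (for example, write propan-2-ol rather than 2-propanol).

The longest chain bearing the carbonyl is 11 carbons long (undecane).
The principal characteristic group is a ketone (C=O on an internal carbon), named with the suffix -one.
The numbering direction is chosen so that numbering from this end puts the carbonyl group at C-5 rather than C-7.
That gives the carbonyl at C-5; a bromo group at C-9; a fluoro group at C-8.
The substituents are ordered alphabetically, ignoring any di-/tri- multipliers.
The name is 9-bromo-8-fluoroundecan-5-one.

9-bromo-8-fluoroundecan-5-one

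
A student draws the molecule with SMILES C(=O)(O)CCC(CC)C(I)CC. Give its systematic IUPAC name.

4-ethyl-5-iodoheptanoic acid

The longest carbon chain that includes the –COOH group has 7 carbons, so the parent hydride is heptane.
The highest-priority functional group is a carboxylic acid (terminal –COOH), so the name ends in -oic acid.
Number the chain so that the carboxylic acid carbon is C-1 by definition.
This places an ethyl group at C-4; an iodo group at C-5.
Substituent prefixes are cited in alphabetical order (multiplying prefixes like di-/tri- are ignored for ordering).
Putting it together: 4-ethyl-5-iodoheptanoic acid.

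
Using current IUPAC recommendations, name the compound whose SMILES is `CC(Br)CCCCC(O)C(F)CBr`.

Counting along the main chain through the –OH group gives 9 carbons: the parent is nonane.
The principal characteristic group is an alcohol (–OH), named with the suffix -ol.
Number the chain so that numbering from this end puts the hydroxyl group at C-3 rather than C-7.
With this numbering: the hydroxyl at C-3; bromo groups at C-1 and C-8; a fluoro group at C-2.
Substituent prefixes are cited in alphabetical order (multiplying prefixes like di-/tri- are ignored for ordering).
Assembling the pieces gives 1,8-dibromo-2-fluorononan-3-ol.

1,8-dibromo-2-fluorononan-3-ol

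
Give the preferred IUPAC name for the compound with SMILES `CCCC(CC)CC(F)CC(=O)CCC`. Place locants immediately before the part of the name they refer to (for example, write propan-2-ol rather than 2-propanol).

The longest carbon chain that includes the carbonyl has 11 carbons, so the parent hydride is undecane.
A ketone (C=O on an internal carbon) is the principal characteristic group, giving the suffix -one.
Number the chain so that numbering from this end puts the carbonyl group at C-4 rather than C-8.
With this numbering: the carbonyl at C-4; an ethyl group at C-8; a fluoro group at C-6.
Substituent prefixes are cited in alphabetical order (multiplying prefixes like di-/tri- are ignored for ordering).
Assembling the pieces gives 8-ethyl-6-fluoroundecan-4-one.

8-ethyl-6-fluoroundecan-4-one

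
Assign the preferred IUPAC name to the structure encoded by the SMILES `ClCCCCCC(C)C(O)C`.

The longest carbon chain that includes the –OH group has 8 carbons, so the parent hydride is octane.
The principal characteristic group is an alcohol (–OH), named with the suffix -ol.
The numbering direction is chosen so that numbering from this end puts the hydroxyl group at C-2 rather than C-7.
This places the hydroxyl at C-2; a chloro group at C-8; a methyl group at C-3.
Prefixes are listed alphabetically: chloro, methyl.
Assembling the pieces gives 8-chloro-3-methyloctan-2-ol.

8-chloro-3-methyloctan-2-ol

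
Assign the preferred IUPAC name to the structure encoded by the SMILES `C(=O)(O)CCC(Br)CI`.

Counting along the main chain through the –COOH group gives 5 carbons: the parent is pentane.
The highest-priority functional group is a carboxylic acid (terminal –COOH), so the name ends in -oic acid.
The numbering direction is chosen so that the carboxylic acid carbon is C-1 by definition.
This places a bromo group at C-4; an iodo group at C-5.
Substituent prefixes are cited in alphabetical order (multiplying prefixes like di-/tri- are ignored for ordering).
Assembling the pieces gives 4-bromo-5-iodopentanoic acid.

4-bromo-5-iodopentanoic acid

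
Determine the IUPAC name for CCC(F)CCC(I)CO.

The longest chain bearing the –OH group is 7 carbons long (heptane).
The principal characteristic group is an alcohol (–OH), named with the suffix -ol.
Choose the numbering such that numbering from this end puts the hydroxyl group at C-1 rather than C-7.
That gives the hydroxyl at C-1; a fluoro group at C-5; an iodo group at C-2.
Prefixes are listed alphabetically: fluoro, iodo.
The name is 5-fluoro-2-iodoheptan-1-ol.

5-fluoro-2-iodoheptan-1-ol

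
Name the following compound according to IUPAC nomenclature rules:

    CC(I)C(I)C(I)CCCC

The longest continuous carbon chain has 8 atoms, so the parent hydride is octane.
Choose the numbering such that the substituent locant set {2,3,4} is lower than {5,6,7} at the first point of difference.
This places iodo groups at C-2 and C-3 and C-4.
Assembling the pieces gives 2,3,4-triiodooctane.

2,3,4-triiodooctane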